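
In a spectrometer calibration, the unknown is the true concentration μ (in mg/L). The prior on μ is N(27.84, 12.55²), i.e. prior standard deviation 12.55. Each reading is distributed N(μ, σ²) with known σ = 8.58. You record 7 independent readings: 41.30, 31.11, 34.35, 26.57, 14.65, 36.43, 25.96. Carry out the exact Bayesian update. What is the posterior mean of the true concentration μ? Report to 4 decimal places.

For Normal data with known variance σ², a Normal(μ₀, σ₀²) prior on μ is conjugate. Posterior precision = 1/σ₀² + n/σ²; posterior mean is the precision-weighted average of μ₀ and x̄.
Σxᵢ = 41.30 + 31.11 + 34.35 + 26.57 + 14.65 + 36.43 + 25.96 = 210.37, so n·x̄ = 210.37.
σ₀² = 12.55² = 157.5025, σ² = 8.58² = 73.6164; σ² + n·σ₀² = 73.6164 + 7·157.5025 = 1176.1339.
Posterior mean = (μ₀/σ₀² + n·x̄/σ²)/(1/σ₀² + n/σ²) = (σ²·μ₀ + σ₀²·n·x̄)/(σ² + n·σ₀²) = (73.6164·27.84 + 157.5025·210.37)/1176.1339 = 35183.281501/1176.1339 = 29.9144.

29.9144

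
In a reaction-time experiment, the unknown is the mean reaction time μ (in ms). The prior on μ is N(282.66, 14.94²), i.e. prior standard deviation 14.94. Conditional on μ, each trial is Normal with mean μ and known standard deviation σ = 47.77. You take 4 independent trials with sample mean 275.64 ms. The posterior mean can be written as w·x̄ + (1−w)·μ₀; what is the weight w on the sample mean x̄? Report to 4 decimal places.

For Normal data with known variance σ², a Normal(μ₀, σ₀²) prior on μ is conjugate. Posterior precision = 1/σ₀² + n/σ²; posterior mean is the precision-weighted average of μ₀ and x̄.
σ₀² = 14.94² = 223.2036, σ² = 47.77² = 2281.9729. Prior precision 1/σ₀² = 1/223.2036; data precision n/σ² = 4/2281.9729.
w = (n/σ²)/(1/σ₀² + n/σ²) = n·σ₀²/(σ² + n·σ₀²) = 4·223.2036/(2281.9729 + 4·223.2036) = 892.8144/3174.7873 = 0.2812.

0.2812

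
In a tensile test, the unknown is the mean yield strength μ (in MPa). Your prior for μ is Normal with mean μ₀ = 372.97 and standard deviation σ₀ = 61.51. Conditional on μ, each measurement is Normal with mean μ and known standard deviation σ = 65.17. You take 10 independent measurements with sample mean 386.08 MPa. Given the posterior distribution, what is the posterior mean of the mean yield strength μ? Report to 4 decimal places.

384.7569

For Normal data with known variance σ², a Normal(μ₀, σ₀²) prior on μ is conjugate. Posterior precision = 1/σ₀² + n/σ²; posterior mean is the precision-weighted average of μ₀ and x̄.
n·x̄ = 10·386.08 = 3860.8.
σ₀² = 61.51² = 3783.4801, σ² = 65.17² = 4247.1289; σ² + n·σ₀² = 4247.1289 + 10·3783.4801 = 42081.9299.
Posterior mean = (μ₀/σ₀² + n·x̄/σ²)/(1/σ₀² + n/σ²) = (σ²·μ₀ + σ₀²·n·x̄)/(σ² + n·σ₀²) = (4247.1289·372.97 + 3783.4801·3860.8)/42081.9299 = 16191311.635913/42081.9299 = 384.7569.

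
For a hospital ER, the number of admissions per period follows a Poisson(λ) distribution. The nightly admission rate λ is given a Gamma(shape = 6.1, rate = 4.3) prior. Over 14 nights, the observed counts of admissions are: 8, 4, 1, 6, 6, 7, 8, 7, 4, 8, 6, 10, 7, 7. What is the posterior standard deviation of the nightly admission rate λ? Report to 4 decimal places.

With a Gamma(shape α, rate β) prior, the Poisson likelihood is conjugate: the posterior is Gamma(α + ΣXᵢ, β + n).
Sum of counts S = 89 over n = 14 nights.
Posterior: Gamma(α+S, β+n) = Gamma(6.1+89, 4.3+14) = Gamma(95.1, 18.3).
SD = √α/β = √95.1/18.3 = 0.5329.

0.5329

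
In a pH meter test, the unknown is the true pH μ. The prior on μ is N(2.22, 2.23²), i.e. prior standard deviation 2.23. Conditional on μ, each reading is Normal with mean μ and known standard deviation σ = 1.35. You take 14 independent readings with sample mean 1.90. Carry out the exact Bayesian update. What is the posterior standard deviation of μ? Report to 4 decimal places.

For Normal data with known variance σ², a Normal(μ₀, σ₀²) prior on μ is conjugate. Posterior precision = 1/σ₀² + n/σ²; posterior mean is the precision-weighted average of μ₀ and x̄.
σ₀² = 2.23² = 4.9729, σ² = 1.35² = 1.8225; σ² + n·σ₀² = 1.8225 + 14·4.9729 = 71.4431.
Posterior precision = 1/σ₀² + n/σ² = 1/4.9729 + 14/1.8225 = (σ² + n·σ₀²)/(σ₀²σ²) = 71.4431/(4.9729·1.8225); posterior variance σₙ² = σ₀²σ²/(σ² + n·σ₀²) = 4.9729·1.8225/71.4431 = 0.126858.
Posterior SD = √σₙ² = √(4.9729·1.8225/71.4431) = 0.3562.

0.3562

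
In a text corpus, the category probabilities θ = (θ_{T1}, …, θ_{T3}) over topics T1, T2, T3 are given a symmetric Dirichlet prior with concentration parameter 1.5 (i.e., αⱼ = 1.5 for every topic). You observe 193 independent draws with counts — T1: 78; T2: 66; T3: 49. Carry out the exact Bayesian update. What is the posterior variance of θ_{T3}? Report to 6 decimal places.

0.000959

The Dirichlet prior is conjugate to the Multinomial likelihood: each posterior αⱼ = prior αⱼ + observed count nⱼ.
Posterior concentration: (79.5, 67.5, 50.5), total = 197.5.
Var[θ_j] = α_j(Σα−α_j)/((Σα)²(Σα+1)) = 50.5·147.0/(197.5²·198.5) = 0.000959.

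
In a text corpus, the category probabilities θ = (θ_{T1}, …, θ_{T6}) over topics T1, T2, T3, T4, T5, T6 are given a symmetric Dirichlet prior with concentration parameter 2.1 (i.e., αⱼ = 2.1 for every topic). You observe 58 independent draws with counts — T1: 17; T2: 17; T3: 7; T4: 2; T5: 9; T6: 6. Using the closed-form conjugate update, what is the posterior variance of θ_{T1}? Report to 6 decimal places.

The Dirichlet prior is conjugate to the Multinomial likelihood: each posterior αⱼ = prior αⱼ + observed count nⱼ.
Posterior concentration: (19.1, 19.1, 9.1, 4.1, 11.1, 8.1), total = 70.6.
Var[θ_j] = α_j(Σα−α_j)/((Σα)²(Σα+1)) = 19.1·51.5/(70.6²·71.6) = 0.002756.

0.002756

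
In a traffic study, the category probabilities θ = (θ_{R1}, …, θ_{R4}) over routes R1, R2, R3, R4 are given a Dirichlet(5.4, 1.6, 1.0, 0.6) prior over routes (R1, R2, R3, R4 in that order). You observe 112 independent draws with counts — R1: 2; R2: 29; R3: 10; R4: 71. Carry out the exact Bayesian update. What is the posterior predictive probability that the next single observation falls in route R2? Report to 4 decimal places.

The Dirichlet prior is conjugate to the Multinomial likelihood: each posterior αⱼ = prior αⱼ + observed count nⱼ.
Posterior concentration: (7.4, 30.6, 11.0, 71.6), total = 120.6.
P(next = R2 | data) = α_{R2}/Σα = 0.2537.

0.2537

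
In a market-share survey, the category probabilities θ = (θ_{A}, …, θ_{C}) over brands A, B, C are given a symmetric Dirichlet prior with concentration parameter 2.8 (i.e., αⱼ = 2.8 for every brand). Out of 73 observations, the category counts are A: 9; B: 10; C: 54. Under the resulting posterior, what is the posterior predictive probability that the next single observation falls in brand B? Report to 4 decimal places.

The Dirichlet prior is conjugate to the Multinomial likelihood: each posterior αⱼ = prior αⱼ + observed count nⱼ.
Posterior concentration: (11.8, 12.8, 56.8), total = 81.4.
P(next = B | data) = α_{B}/Σα = 0.1572.

0.1572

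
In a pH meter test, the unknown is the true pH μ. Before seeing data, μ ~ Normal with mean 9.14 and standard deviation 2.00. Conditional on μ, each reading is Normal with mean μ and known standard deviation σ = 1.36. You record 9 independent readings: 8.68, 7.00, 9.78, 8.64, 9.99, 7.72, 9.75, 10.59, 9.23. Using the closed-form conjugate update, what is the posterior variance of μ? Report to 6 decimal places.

0.195468

For Normal data with known variance σ², a Normal(μ₀, σ₀²) prior on μ is conjugate. Posterior precision = 1/σ₀² + n/σ²; posterior mean is the precision-weighted average of μ₀ and x̄.
σ₀² = 2.00² = 4, σ² = 1.36² = 1.8496; σ² + n·σ₀² = 1.8496 + 9·4 = 37.8496.
Posterior precision = 1/σ₀² + n/σ² = 1/4 + 9/1.8496 = (σ² + n·σ₀²)/(σ₀²σ²) = 37.8496/(4·1.8496); posterior variance σₙ² = σ₀²σ²/(σ² + n·σ₀²) = 4·1.8496/37.8496 = 0.195468.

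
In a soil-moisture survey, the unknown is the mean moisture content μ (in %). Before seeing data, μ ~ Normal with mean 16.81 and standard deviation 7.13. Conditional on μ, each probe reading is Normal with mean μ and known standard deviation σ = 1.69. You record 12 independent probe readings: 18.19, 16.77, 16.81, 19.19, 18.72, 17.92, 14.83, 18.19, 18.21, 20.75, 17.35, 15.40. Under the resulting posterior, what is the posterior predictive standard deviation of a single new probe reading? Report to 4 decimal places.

For Normal data with known variance σ², a Normal(μ₀, σ₀²) prior on μ is conjugate. Posterior precision = 1/σ₀² + n/σ²; posterior mean is the precision-weighted average of μ₀ and x̄.
σ₀² = 7.13² = 50.8369, σ² = 1.69² = 2.8561; σ² + n·σ₀² = 2.8561 + 12·50.8369 = 612.8989.
Posterior precision = 1/σ₀² + n/σ² = 1/50.8369 + 12/2.8561 = (σ² + n·σ₀²)/(σ₀²σ²) = 612.8989/(50.8369·2.8561); posterior variance σₙ² = σ₀²σ²/(σ² + n·σ₀²) = 50.8369·2.8561/612.8989 = 0.236899.
Predictive variance for one new observation = σₙ² + σ² = 50.8369·2.8561/612.8989 + 2.8561 = σ²·(σ₀² + 612.8989)/612.8989 = 2.8561·663.7358/612.8989 = 3.092999; SD = √(2.8561·663.7358/612.8989) = 1.7587.

1.7587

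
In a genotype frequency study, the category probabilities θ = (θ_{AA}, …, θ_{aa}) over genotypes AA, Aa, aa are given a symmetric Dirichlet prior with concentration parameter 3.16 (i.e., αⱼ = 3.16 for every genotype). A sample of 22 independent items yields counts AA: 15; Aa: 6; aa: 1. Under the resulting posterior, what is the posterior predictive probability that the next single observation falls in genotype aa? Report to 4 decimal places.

The Dirichlet prior is conjugate to the Multinomial likelihood: each posterior αⱼ = prior αⱼ + observed count nⱼ.
Posterior concentration: (18.16, 9.16, 4.16), total = 31.48.
P(next = aa | data) = α_{aa}/Σα = 0.1321.

0.1321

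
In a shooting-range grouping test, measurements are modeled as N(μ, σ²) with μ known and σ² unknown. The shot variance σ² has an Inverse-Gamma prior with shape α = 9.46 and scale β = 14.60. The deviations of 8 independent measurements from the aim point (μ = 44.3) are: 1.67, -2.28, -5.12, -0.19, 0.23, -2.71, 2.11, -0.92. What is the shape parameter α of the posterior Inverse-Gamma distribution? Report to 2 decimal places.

With known mean μ and an Inverse-Gamma(α, β) prior on σ², the Normal likelihood is conjugate: posterior is Inv-Gamma(α + n/2, β + Σ(xᵢ−μ)²/2).
Σ(xᵢ−μ)² = (1.67)² + (-2.28)² + (-5.12)² + (-0.19)² + (0.23)² + (-2.71)² + (2.11)² + (-0.92)² = 46.9333.
Posterior: Inv-Gamma(9.46 + 8/2, 14.60 + 46.9333/2) = Inv-Gamma(13.46, 38.06665).
Posterior α = 13.46.

13.46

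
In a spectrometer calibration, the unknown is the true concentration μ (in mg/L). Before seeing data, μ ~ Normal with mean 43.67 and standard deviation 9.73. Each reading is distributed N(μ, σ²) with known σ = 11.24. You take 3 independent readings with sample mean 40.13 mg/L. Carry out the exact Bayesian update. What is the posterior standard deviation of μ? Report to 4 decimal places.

5.3988

For Normal data with known variance σ², a Normal(μ₀, σ₀²) prior on μ is conjugate. Posterior precision = 1/σ₀² + n/σ²; posterior mean is the precision-weighted average of μ₀ and x̄.
σ₀² = 9.73² = 94.6729, σ² = 11.24² = 126.3376; σ² + n·σ₀² = 126.3376 + 3·94.6729 = 410.3563.
Posterior precision = 1/σ₀² + n/σ² = 1/94.6729 + 3/126.3376 = (σ² + n·σ₀²)/(σ₀²σ²) = 410.3563/(94.6729·126.3376); posterior variance σₙ² = σ₀²σ²/(σ² + n·σ₀²) = 94.6729·126.3376/410.3563 = 29.147224.
Posterior SD = √σₙ² = √(94.6729·126.3376/410.3563) = 5.3988.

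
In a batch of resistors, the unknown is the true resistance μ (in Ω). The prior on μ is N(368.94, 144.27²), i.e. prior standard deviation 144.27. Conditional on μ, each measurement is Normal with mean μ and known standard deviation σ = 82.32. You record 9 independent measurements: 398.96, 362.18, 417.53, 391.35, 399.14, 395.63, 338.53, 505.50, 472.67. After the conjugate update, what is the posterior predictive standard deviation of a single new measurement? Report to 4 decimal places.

86.6213

For Normal data with known variance σ², a Normal(μ₀, σ₀²) prior on μ is conjugate. Posterior precision = 1/σ₀² + n/σ²; posterior mean is the precision-weighted average of μ₀ and x̄.
σ₀² = 144.27² = 20813.8329, σ² = 82.32² = 6776.5824; σ² + n·σ₀² = 6776.5824 + 9·20813.8329 = 194101.0785.
Posterior precision = 1/σ₀² + n/σ² = 1/20813.8329 + 9/6776.5824 = (σ² + n·σ₀²)/(σ₀²σ²) = 194101.0785/(20813.8329·6776.5824); posterior variance σₙ² = σ₀²σ²/(σ² + n·σ₀²) = 20813.8329·6776.5824/194101.0785 = 726.665997.
Predictive variance for one new observation = σₙ² + σ² = 20813.8329·6776.5824/194101.0785 + 6776.5824 = σ²·(σ₀² + 194101.0785)/194101.0785 = 6776.5824·214914.9114/194101.0785 = 7503.248397; SD = √(6776.5824·214914.9114/194101.0785) = 86.6213.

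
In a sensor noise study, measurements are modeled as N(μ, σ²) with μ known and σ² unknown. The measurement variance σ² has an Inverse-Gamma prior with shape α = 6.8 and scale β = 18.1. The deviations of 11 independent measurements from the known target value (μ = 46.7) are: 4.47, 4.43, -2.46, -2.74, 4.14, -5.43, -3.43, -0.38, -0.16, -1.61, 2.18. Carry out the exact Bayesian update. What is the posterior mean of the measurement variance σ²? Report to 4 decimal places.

6.8703

With known mean μ and an Inverse-Gamma(α, β) prior on σ², the Normal likelihood is conjugate: posterior is Inv-Gamma(α + n/2, β + Σ(xᵢ−μ)²/2).
Σ(xᵢ−μ)² = (4.47)² + (4.43)² + (-2.46)² + (-2.74)² + (4.14)² + (-5.43)² + (-3.43)² + (-0.38)² + (-0.16)² + (-1.61)² + (2.18)² = 119.0689.
Posterior: Inv-Gamma(6.8 + 11/2, 18.1 + 119.0689/2) = Inv-Gamma(12.30, 77.63445).
E[σ²|data] = β/(α−1) = 77.63445/11.30 = 6.8703.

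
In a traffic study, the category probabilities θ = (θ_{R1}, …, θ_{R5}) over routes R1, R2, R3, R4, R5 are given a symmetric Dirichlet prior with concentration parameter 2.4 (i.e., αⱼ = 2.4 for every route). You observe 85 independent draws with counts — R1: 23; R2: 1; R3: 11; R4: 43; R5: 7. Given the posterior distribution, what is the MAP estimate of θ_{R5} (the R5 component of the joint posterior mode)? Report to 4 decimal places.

0.0913

The Dirichlet prior is conjugate to the Multinomial likelihood: each posterior αⱼ = prior αⱼ + observed count nⱼ.
Posterior concentration: (25.4, 3.4, 13.4, 45.4, 9.4), total = 97.0.
Joint mode component: (α_{R5}−1)/(Σα−K) = 8.4/92.0 = 0.0913.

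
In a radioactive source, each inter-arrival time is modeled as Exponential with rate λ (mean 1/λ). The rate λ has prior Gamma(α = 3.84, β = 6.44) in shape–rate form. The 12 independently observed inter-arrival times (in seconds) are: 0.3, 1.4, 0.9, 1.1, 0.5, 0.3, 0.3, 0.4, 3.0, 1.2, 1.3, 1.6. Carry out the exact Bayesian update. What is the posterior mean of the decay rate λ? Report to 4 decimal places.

0.8453

With a Gamma(shape α, rate β) prior on the exponential rate λ, the posterior after n observations with total T = Σxᵢ is Gamma(α+n, β+T).
Sum of observations T = 12.3 seconds; n = 12.
Posterior: Gamma(3.84+12, 6.44+12.3) = Gamma(15.84, 18.74).
Posterior mean of λ = α/β = 15.84/18.74 = 0.8453.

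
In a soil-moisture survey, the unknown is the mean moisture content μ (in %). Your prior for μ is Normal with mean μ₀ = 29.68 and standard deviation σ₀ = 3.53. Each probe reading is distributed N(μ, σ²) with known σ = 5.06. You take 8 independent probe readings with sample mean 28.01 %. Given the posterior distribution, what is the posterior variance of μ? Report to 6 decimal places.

For Normal data with known variance σ², a Normal(μ₀, σ₀²) prior on μ is conjugate. Posterior precision = 1/σ₀² + n/σ²; posterior mean is the precision-weighted average of μ₀ and x̄.
σ₀² = 3.53² = 12.4609, σ² = 5.06² = 25.6036; σ² + n·σ₀² = 25.6036 + 8·12.4609 = 125.2908.
Posterior precision = 1/σ₀² + n/σ² = 1/12.4609 + 8/25.6036 = (σ² + n·σ₀²)/(σ₀²σ²) = 125.2908/(12.4609·25.6036); posterior variance σₙ² = σ₀²σ²/(σ² + n·σ₀²) = 12.4609·25.6036/125.2908 = 2.546427.

2.546427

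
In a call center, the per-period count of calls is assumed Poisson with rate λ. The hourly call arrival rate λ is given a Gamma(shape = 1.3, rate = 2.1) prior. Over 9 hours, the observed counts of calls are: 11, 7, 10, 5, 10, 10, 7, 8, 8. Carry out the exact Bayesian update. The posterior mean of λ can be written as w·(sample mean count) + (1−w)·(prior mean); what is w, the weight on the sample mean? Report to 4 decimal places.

With a Gamma(shape α, rate β) prior, the Poisson likelihood is conjugate: the posterior is Gamma(α + ΣXᵢ, β + n).
Posterior mean = (α₀+S)/(β₀+n) = [n/(β₀+n)]·(S/n) + [β₀/(β₀+n)]·(α₀/β₀), so only n and β₀ enter the weight.
Weight on data w = n/(β₀+n) = 9/(2.1+9) = 9/11.1 = 0.8108.

0.8108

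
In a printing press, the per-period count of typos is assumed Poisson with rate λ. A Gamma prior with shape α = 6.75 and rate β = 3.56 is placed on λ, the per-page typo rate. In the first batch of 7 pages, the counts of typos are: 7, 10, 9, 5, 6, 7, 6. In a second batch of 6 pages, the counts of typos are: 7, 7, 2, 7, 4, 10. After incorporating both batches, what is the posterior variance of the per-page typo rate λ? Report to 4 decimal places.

With a Gamma(shape α, rate β) prior, the Poisson likelihood is conjugate: the posterior is Gamma(α + ΣXᵢ, β + n).
Batch 1: sum of counts S = 50 over n = 7 pages.
After batch 1: Gamma(α+S, β+n) = Gamma(6.75+50, 3.56+7) = Gamma(56.75, 10.56).
Batch 2: sum of counts S = 37 over n = 6 pages.
After batch 2: Gamma(α+S, β+n) = Gamma(56.75+37, 10.56+6) = Gamma(93.75, 16.56).
Var = α/β² = 93.75/16.56² = 0.3419.

0.3419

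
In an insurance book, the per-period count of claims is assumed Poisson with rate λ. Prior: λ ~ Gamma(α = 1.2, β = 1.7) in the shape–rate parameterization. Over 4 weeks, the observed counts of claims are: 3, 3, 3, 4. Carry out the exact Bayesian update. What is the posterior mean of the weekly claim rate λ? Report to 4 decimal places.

2.4912

With a Gamma(shape α, rate β) prior, the Poisson likelihood is conjugate: the posterior is Gamma(α + ΣXᵢ, β + n).
Sum of counts S = 13 over n = 4 weeks.
Posterior: Gamma(α+S, β+n) = Gamma(1.2+13, 1.7+4) = Gamma(14.2, 5.7).
Posterior mean = α/β = 14.2/5.7 = 2.4912.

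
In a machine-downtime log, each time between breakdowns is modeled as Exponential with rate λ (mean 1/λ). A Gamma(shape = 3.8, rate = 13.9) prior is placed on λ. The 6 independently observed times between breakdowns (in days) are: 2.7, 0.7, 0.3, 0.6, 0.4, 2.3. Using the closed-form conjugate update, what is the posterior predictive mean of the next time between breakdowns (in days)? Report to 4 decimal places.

With a Gamma(shape α, rate β) prior on the exponential rate λ, the posterior after n observations with total T = Σxᵢ is Gamma(α+n, β+T).
Sum of observations T = 7.0 days; n = 6.
Posterior: Gamma(3.8+6, 13.9+7.0) = Gamma(9.8, 20.9).
The predictive distribution for the next observation is Lomax; its mean is β/(α−1) = 20.9/8.8 = 2.3750.

2.3750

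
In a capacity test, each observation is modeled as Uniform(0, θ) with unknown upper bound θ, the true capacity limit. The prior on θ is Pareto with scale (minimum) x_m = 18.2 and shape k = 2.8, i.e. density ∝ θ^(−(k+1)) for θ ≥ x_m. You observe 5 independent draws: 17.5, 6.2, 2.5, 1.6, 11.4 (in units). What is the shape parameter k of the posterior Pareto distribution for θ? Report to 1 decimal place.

7.8

A Pareto(scale x_m, shape k) prior on the upper bound θ of Uniform(0, θ) is conjugate: posterior is Pareto(max(x_m, max xᵢ), k + n).
Sample maximum = 17.5; prior scale x_m = 18.2 → posterior scale = max = 18.2.
Posterior shape = 2.8 + 5 = 7.8.
Posterior shape k = 7.8.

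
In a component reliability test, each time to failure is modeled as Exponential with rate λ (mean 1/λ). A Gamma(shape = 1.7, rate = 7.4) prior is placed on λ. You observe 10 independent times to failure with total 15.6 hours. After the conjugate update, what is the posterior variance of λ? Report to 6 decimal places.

0.022117

With a Gamma(shape α, rate β) prior on the exponential rate λ, the posterior after n observations with total T = Σxᵢ is Gamma(α+n, β+T).
Posterior: Gamma(1.7+10, 7.4+15.6) = Gamma(11.7, 23.0).
Var = α/β² = 0.022117.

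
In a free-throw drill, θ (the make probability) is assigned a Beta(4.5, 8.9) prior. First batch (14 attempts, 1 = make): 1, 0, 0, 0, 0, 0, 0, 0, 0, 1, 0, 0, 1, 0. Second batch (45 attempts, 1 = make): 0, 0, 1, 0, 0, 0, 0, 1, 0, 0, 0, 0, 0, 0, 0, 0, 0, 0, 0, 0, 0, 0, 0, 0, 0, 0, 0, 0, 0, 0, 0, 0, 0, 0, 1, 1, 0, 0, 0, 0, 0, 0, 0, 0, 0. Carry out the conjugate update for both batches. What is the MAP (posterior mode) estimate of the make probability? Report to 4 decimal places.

The Beta prior is conjugate to a Binomial/Bernoulli likelihood; the update adds successes to α and failures to β.
After batch 1: Beta(4.5+3, 8.9+11) = Beta(7.5, 19.9).
After batch 2: Beta(7.5+4, 19.9+41) = Beta(11.5, 60.9).
Mode of Beta(a,b) for a,b>1 is (a−1)/(a+b−2) = 10.5/70.4 = 0.1491.

0.1491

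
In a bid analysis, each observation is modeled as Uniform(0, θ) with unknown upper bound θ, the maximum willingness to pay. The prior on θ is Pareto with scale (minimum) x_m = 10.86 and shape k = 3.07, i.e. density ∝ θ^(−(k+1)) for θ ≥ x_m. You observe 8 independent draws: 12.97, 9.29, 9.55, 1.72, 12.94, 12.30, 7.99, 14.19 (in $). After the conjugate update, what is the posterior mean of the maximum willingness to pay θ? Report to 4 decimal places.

15.5991

A Pareto(scale x_m, shape k) prior on the upper bound θ of Uniform(0, θ) is conjugate: posterior is Pareto(max(x_m, max xᵢ), k + n).
Sample maximum = 14.19; prior scale x_m = 10.86 → posterior scale = max = 14.19.
Posterior shape = 3.07 + 8 = 11.07.
E[θ|data] = k·x_m/(k−1) = 11.07·14.19/10.07 = 15.5991.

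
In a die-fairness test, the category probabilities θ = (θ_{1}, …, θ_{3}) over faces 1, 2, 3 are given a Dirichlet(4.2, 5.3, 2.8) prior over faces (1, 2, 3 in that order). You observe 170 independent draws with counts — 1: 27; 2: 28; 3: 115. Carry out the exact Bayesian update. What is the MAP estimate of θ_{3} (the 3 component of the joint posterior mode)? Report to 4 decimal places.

The Dirichlet prior is conjugate to the Multinomial likelihood: each posterior αⱼ = prior αⱼ + observed count nⱼ.
Posterior concentration: (31.2, 33.3, 117.8), total = 182.3.
Joint mode component: (α_{3}−1)/(Σα−K) = 116.8/179.3 = 0.6514.

0.6514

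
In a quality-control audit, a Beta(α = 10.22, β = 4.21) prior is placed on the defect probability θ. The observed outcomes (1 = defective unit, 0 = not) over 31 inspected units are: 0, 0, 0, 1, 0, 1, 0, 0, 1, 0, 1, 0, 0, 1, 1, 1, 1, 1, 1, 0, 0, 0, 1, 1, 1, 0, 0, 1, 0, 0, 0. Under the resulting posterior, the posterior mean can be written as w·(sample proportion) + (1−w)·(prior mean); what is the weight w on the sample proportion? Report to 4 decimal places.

The Beta prior is conjugate to a Binomial/Bernoulli likelihood; the update adds successes to α and failures to β.
Posterior mean = (α₀+k)/(α₀+β₀+n) = [n/(α₀+β₀+n)]·(k/n) + [(α₀+β₀)/(α₀+β₀+n)]·α₀/(α₀+β₀), so only n and the prior enter the weight.
The weight on the data is w = n/(α₀+β₀+n) = 31/(10.22+4.21+31) = 31/45.43 = 0.6824.

0.6824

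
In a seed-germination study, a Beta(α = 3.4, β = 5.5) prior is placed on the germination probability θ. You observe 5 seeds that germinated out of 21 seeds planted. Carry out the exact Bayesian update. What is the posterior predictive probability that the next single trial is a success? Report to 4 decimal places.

The Beta prior is conjugate to a Binomial/Bernoulli likelihood; the update adds successes to α and failures to β.
Posterior: Beta(α+k, β+n−k) = Beta(3.4+5, 5.5+16) = Beta(8.4, 21.5).
For a single future Bernoulli trial, P(success | data) = α/(α+β) = 0.2809.

0.2809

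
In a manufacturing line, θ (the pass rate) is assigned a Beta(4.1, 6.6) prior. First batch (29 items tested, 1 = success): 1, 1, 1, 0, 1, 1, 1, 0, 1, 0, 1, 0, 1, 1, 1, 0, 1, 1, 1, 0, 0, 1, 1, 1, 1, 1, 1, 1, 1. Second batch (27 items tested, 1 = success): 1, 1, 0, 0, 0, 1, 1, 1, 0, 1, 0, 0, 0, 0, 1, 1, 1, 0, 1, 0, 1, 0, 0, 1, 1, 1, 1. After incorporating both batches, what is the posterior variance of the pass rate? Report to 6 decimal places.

0.003493

The Beta prior is conjugate to a Binomial/Bernoulli likelihood; the update adds successes to α and failures to β.
After batch 1: Beta(4.1+22, 6.6+7) = Beta(26.1, 13.6).
After batch 2: Beta(26.1+15, 13.6+12) = Beta(41.1, 25.6).
Var = αβ/((α+β)²(α+β+1)) = 41.1·25.6/(66.7²·67.7) = 0.003493.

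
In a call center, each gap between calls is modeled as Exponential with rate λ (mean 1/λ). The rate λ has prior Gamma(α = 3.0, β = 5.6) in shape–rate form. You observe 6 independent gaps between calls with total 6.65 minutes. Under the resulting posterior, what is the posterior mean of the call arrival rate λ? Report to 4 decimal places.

With a Gamma(shape α, rate β) prior on the exponential rate λ, the posterior after n observations with total T = Σxᵢ is Gamma(α+n, β+T).
Posterior: Gamma(3.0+6, 5.6+6.65) = Gamma(9.0, 12.25).
Posterior mean of λ = α/β = 9.0/12.25 = 0.7347.

0.7347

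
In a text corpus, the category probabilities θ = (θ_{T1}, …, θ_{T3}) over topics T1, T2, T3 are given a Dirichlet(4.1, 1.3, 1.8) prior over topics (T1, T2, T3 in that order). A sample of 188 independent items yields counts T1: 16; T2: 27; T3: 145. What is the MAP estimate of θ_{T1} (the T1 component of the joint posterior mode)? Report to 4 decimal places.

0.0994

The Dirichlet prior is conjugate to the Multinomial likelihood: each posterior αⱼ = prior αⱼ + observed count nⱼ.
Posterior concentration: (20.1, 28.3, 146.8), total = 195.2.
Joint mode component: (α_{T1}−1)/(Σα−K) = 19.1/192.2 = 0.0994.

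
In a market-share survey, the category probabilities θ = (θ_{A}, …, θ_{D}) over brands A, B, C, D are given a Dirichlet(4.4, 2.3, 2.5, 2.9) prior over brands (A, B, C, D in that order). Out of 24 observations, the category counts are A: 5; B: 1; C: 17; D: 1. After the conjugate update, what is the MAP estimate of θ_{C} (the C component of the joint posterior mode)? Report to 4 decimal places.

0.5763

The Dirichlet prior is conjugate to the Multinomial likelihood: each posterior αⱼ = prior αⱼ + observed count nⱼ.
Posterior concentration: (9.4, 3.3, 19.5, 3.9), total = 36.1.
Joint mode component: (α_{C}−1)/(Σα−K) = 18.5/32.1 = 0.5763.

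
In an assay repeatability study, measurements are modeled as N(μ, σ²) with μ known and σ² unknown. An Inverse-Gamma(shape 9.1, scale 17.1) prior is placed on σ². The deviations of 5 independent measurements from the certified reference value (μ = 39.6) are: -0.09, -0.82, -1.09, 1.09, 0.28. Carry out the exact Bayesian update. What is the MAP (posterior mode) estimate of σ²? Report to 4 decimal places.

With known mean μ and an Inverse-Gamma(α, β) prior on σ², the Normal likelihood is conjugate: posterior is Inv-Gamma(α + n/2, β + Σ(xᵢ−μ)²/2).
Σ(xᵢ−μ)² = (-0.09)² + (-0.82)² + (-1.09)² + (1.09)² + (0.28)² = 3.1351.
Posterior: Inv-Gamma(9.1 + 5/2, 17.1 + 3.1351/2) = Inv-Gamma(11.60, 18.66755).
Mode = β/(α+1) = 18.66755/12.60 = 1.4816.

1.4816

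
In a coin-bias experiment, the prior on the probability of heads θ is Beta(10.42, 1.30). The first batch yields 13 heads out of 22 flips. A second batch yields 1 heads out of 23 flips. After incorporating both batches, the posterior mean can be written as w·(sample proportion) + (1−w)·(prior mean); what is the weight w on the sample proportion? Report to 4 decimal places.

0.7934

The Beta prior is conjugate to a Binomial/Bernoulli likelihood; the update adds successes to α and failures to β.
Total number of flips: n = 22 + 23 = 45.
Posterior mean = (α₀+k)/(α₀+β₀+n) = [n/(α₀+β₀+n)]·(k/n) + [(α₀+β₀)/(α₀+β₀+n)]·α₀/(α₀+β₀), so only n and the prior enter the weight.
The weight on the data is w = n/(α₀+β₀+n) = 45/(10.42+1.30+45) = 45/56.72 = 0.7934.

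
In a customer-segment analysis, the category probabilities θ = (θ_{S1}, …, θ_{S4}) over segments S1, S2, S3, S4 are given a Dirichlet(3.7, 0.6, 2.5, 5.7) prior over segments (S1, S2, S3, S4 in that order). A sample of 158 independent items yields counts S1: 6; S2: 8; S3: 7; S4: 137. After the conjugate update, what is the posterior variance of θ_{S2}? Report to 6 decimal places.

The Dirichlet prior is conjugate to the Multinomial likelihood: each posterior αⱼ = prior αⱼ + observed count nⱼ.
Posterior concentration: (9.7, 8.6, 9.5, 142.7), total = 170.5.
Var[θ_j] = α_j(Σα−α_j)/((Σα)²(Σα+1)) = 8.6·161.9/(170.5²·171.5) = 0.000279.

0.000279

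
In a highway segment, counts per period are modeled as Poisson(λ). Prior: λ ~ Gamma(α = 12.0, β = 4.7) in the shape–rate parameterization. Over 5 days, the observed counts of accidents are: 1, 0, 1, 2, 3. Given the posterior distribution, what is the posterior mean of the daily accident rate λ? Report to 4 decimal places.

With a Gamma(shape α, rate β) prior, the Poisson likelihood is conjugate: the posterior is Gamma(α + ΣXᵢ, β + n).
Sum of counts S = 7 over n = 5 days.
Posterior: Gamma(α+S, β+n) = Gamma(12.0+7, 4.7+5) = Gamma(19.0, 9.7).
Posterior mean = α/β = 19.0/9.7 = 1.9588.

1.9588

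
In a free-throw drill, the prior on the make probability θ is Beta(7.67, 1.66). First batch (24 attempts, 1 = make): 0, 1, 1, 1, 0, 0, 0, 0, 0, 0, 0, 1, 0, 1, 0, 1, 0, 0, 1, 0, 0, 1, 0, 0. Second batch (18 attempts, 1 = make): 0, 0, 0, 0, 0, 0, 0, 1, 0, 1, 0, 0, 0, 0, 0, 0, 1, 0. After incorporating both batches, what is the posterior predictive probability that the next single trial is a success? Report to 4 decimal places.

0.3637

The Beta prior is conjugate to a Binomial/Bernoulli likelihood; the update adds successes to α and failures to β.
After batch 1: Beta(7.67+8, 1.66+16) = Beta(15.67, 17.66).
After batch 2: Beta(15.67+3, 17.66+15) = Beta(18.67, 32.66).
For a single future Bernoulli trial, P(success | data) = α/(α+β) = 0.3637.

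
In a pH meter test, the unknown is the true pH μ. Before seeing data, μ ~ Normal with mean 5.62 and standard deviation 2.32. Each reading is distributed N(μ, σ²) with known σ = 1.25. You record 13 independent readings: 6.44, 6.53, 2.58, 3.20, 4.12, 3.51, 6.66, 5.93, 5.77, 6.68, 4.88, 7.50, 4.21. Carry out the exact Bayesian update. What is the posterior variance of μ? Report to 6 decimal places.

0.117567

For Normal data with known variance σ², a Normal(μ₀, σ₀²) prior on μ is conjugate. Posterior precision = 1/σ₀² + n/σ²; posterior mean is the precision-weighted average of μ₀ and x̄.
σ₀² = 2.32² = 5.3824, σ² = 1.25² = 1.5625; σ² + n·σ₀² = 1.5625 + 13·5.3824 = 71.5337.
Posterior precision = 1/σ₀² + n/σ² = 1/5.3824 + 13/1.5625 = (σ² + n·σ₀²)/(σ₀²σ²) = 71.5337/(5.3824·1.5625); posterior variance σₙ² = σ₀²σ²/(σ² + n·σ₀²) = 5.3824·1.5625/71.5337 = 0.117567.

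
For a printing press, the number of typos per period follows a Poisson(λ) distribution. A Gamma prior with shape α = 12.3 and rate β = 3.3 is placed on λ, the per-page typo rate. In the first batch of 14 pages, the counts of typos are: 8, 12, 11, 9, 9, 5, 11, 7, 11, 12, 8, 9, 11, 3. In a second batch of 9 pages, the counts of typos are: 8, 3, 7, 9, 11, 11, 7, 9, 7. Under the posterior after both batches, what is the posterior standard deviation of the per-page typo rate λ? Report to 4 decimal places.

With a Gamma(shape α, rate β) prior, the Poisson likelihood is conjugate: the posterior is Gamma(α + ΣXᵢ, β + n).
Batch 1: sum of counts S = 126 over n = 14 pages.
After batch 1: Gamma(α+S, β+n) = Gamma(12.3+126, 3.3+14) = Gamma(138.3, 17.3).
Batch 2: sum of counts S = 72 over n = 9 pages.
After batch 2: Gamma(α+S, β+n) = Gamma(138.3+72, 17.3+9) = Gamma(210.3, 26.3).
SD = √α/β = √210.3/26.3 = 0.5514.

0.5514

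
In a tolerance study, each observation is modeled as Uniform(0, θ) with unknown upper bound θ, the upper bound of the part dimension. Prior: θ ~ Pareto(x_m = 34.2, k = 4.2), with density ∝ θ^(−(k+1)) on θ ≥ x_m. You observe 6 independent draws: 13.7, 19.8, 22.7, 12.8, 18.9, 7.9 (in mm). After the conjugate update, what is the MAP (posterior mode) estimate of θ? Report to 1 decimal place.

34.2

A Pareto(scale x_m, shape k) prior on the upper bound θ of Uniform(0, θ) is conjugate: posterior is Pareto(max(x_m, max xᵢ), k + n).
Sample maximum = 22.7; prior scale x_m = 34.2 → posterior scale = max = 34.2.
Posterior shape = 4.2 + 6 = 10.2.
The Pareto density is decreasing on [x_m, ∞), so the mode is x_m = 34.2.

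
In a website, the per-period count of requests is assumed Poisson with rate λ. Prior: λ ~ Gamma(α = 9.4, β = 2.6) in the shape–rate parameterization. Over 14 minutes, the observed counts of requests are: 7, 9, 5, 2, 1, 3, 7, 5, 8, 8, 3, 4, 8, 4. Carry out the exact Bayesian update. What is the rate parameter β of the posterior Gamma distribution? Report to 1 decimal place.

With a Gamma(shape α, rate β) prior, the Poisson likelihood is conjugate: the posterior is Gamma(α + ΣXᵢ, β + n).
Sum of counts S = 74 over n = 14 minutes.
Posterior: Gamma(α+S, β+n) = Gamma(9.4+74, 2.6+14) = Gamma(83.4, 16.6).
Posterior β = 16.6.

16.6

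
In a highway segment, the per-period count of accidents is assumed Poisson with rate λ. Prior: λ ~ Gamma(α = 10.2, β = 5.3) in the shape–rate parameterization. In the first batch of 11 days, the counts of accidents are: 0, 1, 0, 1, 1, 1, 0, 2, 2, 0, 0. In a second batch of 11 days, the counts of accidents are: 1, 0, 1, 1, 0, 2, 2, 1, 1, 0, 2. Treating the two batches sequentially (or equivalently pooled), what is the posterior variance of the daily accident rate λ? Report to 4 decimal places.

With a Gamma(shape α, rate β) prior, the Poisson likelihood is conjugate: the posterior is Gamma(α + ΣXᵢ, β + n).
Batch 1: sum of counts S = 8 over n = 11 days.
After batch 1: Gamma(α+S, β+n) = Gamma(10.2+8, 5.3+11) = Gamma(18.2, 16.3).
Batch 2: sum of counts S = 11 over n = 11 days.
After batch 2: Gamma(α+S, β+n) = Gamma(18.2+11, 16.3+11) = Gamma(29.2, 27.3).
Var = α/β² = 29.2/27.3² = 0.0392.

0.0392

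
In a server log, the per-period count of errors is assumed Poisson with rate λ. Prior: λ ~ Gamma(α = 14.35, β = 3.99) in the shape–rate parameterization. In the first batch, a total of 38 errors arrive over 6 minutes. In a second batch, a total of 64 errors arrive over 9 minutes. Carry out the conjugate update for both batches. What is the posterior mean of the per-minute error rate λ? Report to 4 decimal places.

With a Gamma(shape α, rate β) prior, the Poisson likelihood is conjugate: the posterior is Gamma(α + ΣXᵢ, β + n).
After batch 1: Gamma(α+S, β+n) = Gamma(14.35+38, 3.99+6) = Gamma(52.35, 9.99).
After batch 2: Gamma(α+S, β+n) = Gamma(52.35+64, 9.99+9) = Gamma(116.35, 18.99).
Posterior mean = α/β = 116.35/18.99 = 6.1269.

6.1269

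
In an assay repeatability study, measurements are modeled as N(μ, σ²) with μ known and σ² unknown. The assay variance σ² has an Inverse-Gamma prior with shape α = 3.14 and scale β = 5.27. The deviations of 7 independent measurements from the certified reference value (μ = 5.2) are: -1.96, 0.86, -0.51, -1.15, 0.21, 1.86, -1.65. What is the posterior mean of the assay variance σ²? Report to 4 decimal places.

2.0328

With known mean μ and an Inverse-Gamma(α, β) prior on σ², the Normal likelihood is conjugate: posterior is Inv-Gamma(α + n/2, β + Σ(xᵢ−μ)²/2).
Σ(xᵢ−μ)² = (-1.96)² + (0.86)² + (-0.51)² + (-1.15)² + (0.21)² + (1.86)² + (-1.65)² = 12.3900.
Posterior: Inv-Gamma(3.14 + 7/2, 5.27 + 12.3900/2) = Inv-Gamma(6.64, 11.46500).
E[σ²|data] = β/(α−1) = 11.46500/5.64 = 2.0328.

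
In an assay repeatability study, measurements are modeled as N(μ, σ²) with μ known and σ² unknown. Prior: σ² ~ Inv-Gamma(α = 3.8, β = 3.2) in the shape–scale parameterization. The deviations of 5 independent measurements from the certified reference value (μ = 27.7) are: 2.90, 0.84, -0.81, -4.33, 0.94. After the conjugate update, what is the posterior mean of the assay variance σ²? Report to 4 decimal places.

With known mean μ and an Inverse-Gamma(α, β) prior on σ², the Normal likelihood is conjugate: posterior is Inv-Gamma(α + n/2, β + Σ(xᵢ−μ)²/2).
Σ(xᵢ−μ)² = (2.90)² + (0.84)² + (-0.81)² + (-4.33)² + (0.94)² = 29.4042.
Posterior: Inv-Gamma(3.8 + 5/2, 3.2 + 29.4042/2) = Inv-Gamma(6.30, 17.90210).
E[σ²|data] = β/(α−1) = 17.90210/5.30 = 3.3778.

3.3778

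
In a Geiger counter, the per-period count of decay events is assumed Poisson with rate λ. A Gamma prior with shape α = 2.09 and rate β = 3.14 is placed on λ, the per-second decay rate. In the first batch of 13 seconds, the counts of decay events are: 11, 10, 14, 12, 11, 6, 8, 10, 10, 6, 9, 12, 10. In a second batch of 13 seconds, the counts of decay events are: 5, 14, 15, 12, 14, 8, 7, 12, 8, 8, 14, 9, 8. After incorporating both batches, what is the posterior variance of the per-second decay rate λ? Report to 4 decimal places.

0.3122

With a Gamma(shape α, rate β) prior, the Poisson likelihood is conjugate: the posterior is Gamma(α + ΣXᵢ, β + n).
Batch 1: sum of counts S = 129 over n = 13 seconds.
After batch 1: Gamma(α+S, β+n) = Gamma(2.09+129, 3.14+13) = Gamma(131.09, 16.14).
Batch 2: sum of counts S = 134 over n = 13 seconds.
After batch 2: Gamma(α+S, β+n) = Gamma(131.09+134, 16.14+13) = Gamma(265.09, 29.14).
Var = α/β² = 265.09/29.14² = 0.3122.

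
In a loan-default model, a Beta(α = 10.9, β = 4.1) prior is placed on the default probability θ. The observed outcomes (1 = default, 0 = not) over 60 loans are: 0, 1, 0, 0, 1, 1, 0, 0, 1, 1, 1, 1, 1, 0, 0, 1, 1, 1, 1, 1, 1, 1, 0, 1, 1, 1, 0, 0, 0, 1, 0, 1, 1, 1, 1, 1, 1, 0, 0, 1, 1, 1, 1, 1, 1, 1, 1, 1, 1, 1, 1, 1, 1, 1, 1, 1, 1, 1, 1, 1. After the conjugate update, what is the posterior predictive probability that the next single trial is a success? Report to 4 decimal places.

0.7587

The Beta prior is conjugate to a Binomial/Bernoulli likelihood; the update adds successes to α and failures to β.
Posterior: Beta(α+k, β+n−k) = Beta(10.9+46, 4.1+14) = Beta(56.9, 18.1).
For a single future Bernoulli trial, P(success | data) = α/(α+β) = 0.7587.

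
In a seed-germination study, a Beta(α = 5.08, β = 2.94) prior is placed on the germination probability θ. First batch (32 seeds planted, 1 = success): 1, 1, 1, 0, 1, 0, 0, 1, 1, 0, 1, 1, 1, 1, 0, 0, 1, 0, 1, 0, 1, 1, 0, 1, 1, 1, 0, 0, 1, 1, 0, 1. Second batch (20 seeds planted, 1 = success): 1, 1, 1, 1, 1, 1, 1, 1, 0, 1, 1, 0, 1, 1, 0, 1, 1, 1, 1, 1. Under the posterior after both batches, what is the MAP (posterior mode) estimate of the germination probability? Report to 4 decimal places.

The Beta prior is conjugate to a Binomial/Bernoulli likelihood; the update adds successes to α and failures to β.
After batch 1: Beta(5.08+20, 2.94+12) = Beta(25.08, 14.94).
After batch 2: Beta(25.08+17, 14.94+3) = Beta(42.08, 17.94).
Mode of Beta(a,b) for a,b>1 is (a−1)/(a+b−2) = 41.08/58.02 = 0.7080.

0.7080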